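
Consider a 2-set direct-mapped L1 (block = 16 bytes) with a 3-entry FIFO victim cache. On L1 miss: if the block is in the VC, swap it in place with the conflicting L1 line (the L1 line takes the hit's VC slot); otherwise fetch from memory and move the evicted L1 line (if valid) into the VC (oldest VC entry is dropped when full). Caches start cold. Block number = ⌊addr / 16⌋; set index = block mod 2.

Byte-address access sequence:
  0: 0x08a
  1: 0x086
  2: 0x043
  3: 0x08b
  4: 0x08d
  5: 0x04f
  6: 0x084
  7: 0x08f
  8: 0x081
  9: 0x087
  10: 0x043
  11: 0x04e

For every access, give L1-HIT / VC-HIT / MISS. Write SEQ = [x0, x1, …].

  [0] addr=0x8a blk=8 s=0: MISS | VC []
  [1] addr=0x86 blk=8 s=0: L1-HIT | VC []
  [2] addr=0x43 blk=4 s=0: MISS | VC [8]
  [3] addr=0x8b blk=8 s=0: VC-HIT | VC [4]
  [4] addr=0x8d blk=8 s=0: L1-HIT | VC [4]
  [5] addr=0x4f blk=4 s=0: VC-HIT | VC [8]
  [6] addr=0x84 blk=8 s=0: VC-HIT | VC [4]
  [7] addr=0x8f blk=8 s=0: L1-HIT | VC [4]
  [8] addr=0x81 blk=8 s=0: L1-HIT | VC [4]
  [9] addr=0x87 blk=8 s=0: L1-HIT | VC [4]
  [10] addr=0x43 blk=4 s=0: VC-HIT | VC [8]
  [11] addr=0x4e blk=4 s=0: L1-HIT | VC [8]

SEQ = [MISS, L1-HIT, MISS, VC-HIT, L1-HIT, VC-HIT, VC-HIT, L1-HIT, L1-HIT, L1-HIT, VC-HIT, L1-HIT]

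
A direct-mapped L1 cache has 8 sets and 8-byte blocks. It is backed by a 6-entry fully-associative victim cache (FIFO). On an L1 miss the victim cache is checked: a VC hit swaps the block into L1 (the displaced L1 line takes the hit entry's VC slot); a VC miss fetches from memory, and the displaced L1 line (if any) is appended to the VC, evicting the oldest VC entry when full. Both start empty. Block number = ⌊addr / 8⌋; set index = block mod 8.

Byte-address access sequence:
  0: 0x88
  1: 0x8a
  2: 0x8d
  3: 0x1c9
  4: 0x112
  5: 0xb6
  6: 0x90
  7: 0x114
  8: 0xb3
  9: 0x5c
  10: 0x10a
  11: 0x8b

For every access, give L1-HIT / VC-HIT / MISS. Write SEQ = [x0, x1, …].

  [0] addr=0x88 blk=17 s=1: MISS | VC []
  [1] addr=0x8a blk=17 s=1: L1-HIT | VC []
  [2] addr=0x8d blk=17 s=1: L1-HIT | VC []
  [3] addr=0x1c9 blk=57 s=1: MISS | VC [17]
  [4] addr=0x112 blk=34 s=2: MISS | VC [17]
  [5] addr=0xb6 blk=22 s=6: MISS | VC [17]
  [6] addr=0x90 blk=18 s=2: MISS | VC [17, 34]
  [7] addr=0x114 blk=34 s=2: VC-HIT | VC [17, 18]
  [8] addr=0xb3 blk=22 s=6: L1-HIT | VC [17, 18]
  [9] addr=0x5c blk=11 s=3: MISS | VC [17, 18]
  [10] addr=0x10a blk=33 s=1: MISS | VC [17, 18, 57]
  [11] addr=0x8b blk=17 s=1: VC-HIT | VC [33, 18, 57]

SEQ = [MISS, L1-HIT, L1-HIT, MISS, MISS, MISS, MISS, VC-HIT, L1-HIT, MISS, MISS, VC-HIT]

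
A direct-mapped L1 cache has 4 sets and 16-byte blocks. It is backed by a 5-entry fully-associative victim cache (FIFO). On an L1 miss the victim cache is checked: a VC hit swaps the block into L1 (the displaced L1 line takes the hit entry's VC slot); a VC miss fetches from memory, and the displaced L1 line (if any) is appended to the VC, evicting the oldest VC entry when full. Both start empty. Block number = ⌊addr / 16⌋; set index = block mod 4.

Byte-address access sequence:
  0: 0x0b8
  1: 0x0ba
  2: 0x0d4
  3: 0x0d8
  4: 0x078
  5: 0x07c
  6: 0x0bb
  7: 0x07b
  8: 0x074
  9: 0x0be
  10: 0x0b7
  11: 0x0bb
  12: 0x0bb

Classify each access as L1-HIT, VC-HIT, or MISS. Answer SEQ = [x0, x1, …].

#0 0xb8→b11/s3 MISS; vc=[]
#1 0xba→b11/s3 L1-HIT; vc=[]
#2 0xd4→b13/s1 MISS; vc=[]
#3 0xd8→b13/s1 L1-HIT; vc=[]
#4 0x78→b7/s3 MISS; vc=[11]
#5 0x7c→b7/s3 L1-HIT; vc=[11]
#6 0xbb→b11/s3 VC-HIT; vc=[7]
#7 0x7b→b7/s3 VC-HIT; vc=[11]
#8 0x74→b7/s3 L1-HIT; vc=[11]
#9 0xbe→b11/s3 VC-HIT; vc=[7]
#10 0xb7→b11/s3 L1-HIT; vc=[7]
#11 0xbb→b11/s3 L1-HIT; vc=[7]
#12 0xbb→b11/s3 L1-HIT; vc=[7]

SEQ = [MISS, L1-HIT, MISS, L1-HIT, MISS, L1-HIT, VC-HIT, VC-HIT, L1-HIT, VC-HIT, L1-HIT, L1-HIT, L1-HIT]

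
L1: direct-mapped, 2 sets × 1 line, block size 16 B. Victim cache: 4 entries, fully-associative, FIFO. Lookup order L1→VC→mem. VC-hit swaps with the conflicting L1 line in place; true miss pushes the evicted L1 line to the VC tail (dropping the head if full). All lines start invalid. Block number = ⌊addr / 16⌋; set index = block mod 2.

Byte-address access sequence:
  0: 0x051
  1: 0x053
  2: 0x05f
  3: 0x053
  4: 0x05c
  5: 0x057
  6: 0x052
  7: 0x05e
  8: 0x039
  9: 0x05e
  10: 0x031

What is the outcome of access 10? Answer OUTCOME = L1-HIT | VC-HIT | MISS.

#0 0x51→b5/s1 MISS; vc=[]
#1 0x53→b5/s1 L1-HIT; vc=[]
#2 0x5f→b5/s1 L1-HIT; vc=[]
#3 0x53→b5/s1 L1-HIT; vc=[]
#4 0x5c→b5/s1 L1-HIT; vc=[]
#5 0x57→b5/s1 L1-HIT; vc=[]
#6 0x52→b5/s1 L1-HIT; vc=[]
#7 0x5e→b5/s1 L1-HIT; vc=[]
#8 0x39→b3/s1 MISS; vc=[5]
#9 0x5e→b5/s1 VC-HIT; vc=[3]
#10 0x31→b3/s1 VC-HIT; vc=[5]

OUTCOME = VC-HIT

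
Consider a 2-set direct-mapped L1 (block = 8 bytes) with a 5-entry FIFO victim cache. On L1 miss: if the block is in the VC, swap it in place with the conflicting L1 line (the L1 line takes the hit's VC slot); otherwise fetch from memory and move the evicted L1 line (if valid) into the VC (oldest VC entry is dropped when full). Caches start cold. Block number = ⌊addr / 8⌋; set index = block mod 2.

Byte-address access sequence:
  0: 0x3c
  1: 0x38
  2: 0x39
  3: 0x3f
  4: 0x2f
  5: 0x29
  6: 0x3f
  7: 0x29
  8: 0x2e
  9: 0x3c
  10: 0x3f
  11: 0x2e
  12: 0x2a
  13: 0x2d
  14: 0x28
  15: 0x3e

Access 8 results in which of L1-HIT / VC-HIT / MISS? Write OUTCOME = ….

OUTCOME = L1-HIT

  [0] addr=0x3c blk=7 s=1: MISS | VC []
  [1] addr=0x38 blk=7 s=1: L1-HIT | VC []
  [2] addr=0x39 blk=7 s=1: L1-HIT | VC []
  [3] addr=0x3f blk=7 s=1: L1-HIT | VC []
  [4] addr=0x2f blk=5 s=1: MISS | VC [7]
  [5] addr=0x29 blk=5 s=1: L1-HIT | VC [7]
  [6] addr=0x3f blk=7 s=1: VC-HIT | VC [5]
  [7] addr=0x29 blk=5 s=1: VC-HIT | VC [7]
  [8] addr=0x2e blk=5 s=1: L1-HIT | VC [7]
  [9] addr=0x3c blk=7 s=1: VC-HIT | VC [5]
  [10] addr=0x3f blk=7 s=1: L1-HIT | VC [5]
  [11] addr=0x2e blk=5 s=1: VC-HIT | VC [7]
  [12] addr=0x2a blk=5 s=1: L1-HIT | VC [7]
  [13] addr=0x2d blk=5 s=1: L1-HIT | VC [7]
  [14] addr=0x28 blk=5 s=1: L1-HIT | VC [7]
  [15] addr=0x3e blk=7 s=1: VC-HIT | VC [5]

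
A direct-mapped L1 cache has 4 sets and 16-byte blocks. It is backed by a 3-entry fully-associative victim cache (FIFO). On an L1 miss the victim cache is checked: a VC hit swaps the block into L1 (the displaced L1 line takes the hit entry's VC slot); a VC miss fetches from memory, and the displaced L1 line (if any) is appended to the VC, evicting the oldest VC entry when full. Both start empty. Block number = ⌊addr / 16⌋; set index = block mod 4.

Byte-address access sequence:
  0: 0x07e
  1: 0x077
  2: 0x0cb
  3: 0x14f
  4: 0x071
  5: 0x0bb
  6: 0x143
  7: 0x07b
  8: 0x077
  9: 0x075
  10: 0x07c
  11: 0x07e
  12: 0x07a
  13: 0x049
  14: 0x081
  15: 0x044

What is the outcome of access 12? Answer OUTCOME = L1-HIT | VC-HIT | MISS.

OUTCOME = L1-HIT

0: 0x7e (blk 7, set 3) → MISS  vc=[]
1: 0x77 (blk 7, set 3) → L1-HIT  vc=[]
2: 0xcb (blk 12, set 0) → MISS  vc=[]
3: 0x14f (blk 20, set 0) → MISS  vc=[12]
4: 0x71 (blk 7, set 3) → L1-HIT  vc=[12]
5: 0xbb (blk 11, set 3) → MISS  vc=[12, 7]
6: 0x143 (blk 20, set 0) → L1-HIT  vc=[12, 7]
7: 0x7b (blk 7, set 3) → VC-HIT  vc=[12, 11]
8: 0x77 (blk 7, set 3) → L1-HIT  vc=[12, 11]
9: 0x75 (blk 7, set 3) → L1-HIT  vc=[12, 11]
10: 0x7c (blk 7, set 3) → L1-HIT  vc=[12, 11]
11: 0x7e (blk 7, set 3) → L1-HIT  vc=[12, 11]
12: 0x7a (blk 7, set 3) → L1-HIT  vc=[12, 11]
13: 0x49 (blk 4, set 0) → MISS  vc=[12, 11, 20]
14: 0x81 (blk 8, set 0) → MISS  vc=[11, 20, 4]
15: 0x44 (blk 4, set 0) → VC-HIT  vc=[11, 20, 8]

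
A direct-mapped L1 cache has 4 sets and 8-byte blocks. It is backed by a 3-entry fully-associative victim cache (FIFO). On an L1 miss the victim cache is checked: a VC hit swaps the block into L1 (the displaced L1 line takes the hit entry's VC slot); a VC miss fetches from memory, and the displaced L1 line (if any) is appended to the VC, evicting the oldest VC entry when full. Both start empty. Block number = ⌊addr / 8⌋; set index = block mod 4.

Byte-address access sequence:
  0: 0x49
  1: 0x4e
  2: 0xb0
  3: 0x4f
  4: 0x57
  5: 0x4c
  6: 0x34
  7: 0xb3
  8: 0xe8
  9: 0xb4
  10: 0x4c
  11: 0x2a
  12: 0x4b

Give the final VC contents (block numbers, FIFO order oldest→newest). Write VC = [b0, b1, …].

#0 0x49→b9/s1 MISS; vc=[]
#1 0x4e→b9/s1 L1-HIT; vc=[]
#2 0xb0→b22/s2 MISS; vc=[]
#3 0x4f→b9/s1 L1-HIT; vc=[]
#4 0x57→b10/s2 MISS; vc=[22]
#5 0x4c→b9/s1 L1-HIT; vc=[22]
#6 0x34→b6/s2 MISS; vc=[22,10]
#7 0xb3→b22/s2 VC-HIT; vc=[6,10]
#8 0xe8→b29/s1 MISS; vc=[6,10,9]
#9 0xb4→b22/s2 L1-HIT; vc=[6,10,9]
#10 0x4c→b9/s1 VC-HIT; vc=[6,10,29]
#11 0x2a→b5/s1 MISS; vc=[10,29,9]
#12 0x4b→b9/s1 VC-HIT; vc=[10,29,5]

VC = [10, 29, 5]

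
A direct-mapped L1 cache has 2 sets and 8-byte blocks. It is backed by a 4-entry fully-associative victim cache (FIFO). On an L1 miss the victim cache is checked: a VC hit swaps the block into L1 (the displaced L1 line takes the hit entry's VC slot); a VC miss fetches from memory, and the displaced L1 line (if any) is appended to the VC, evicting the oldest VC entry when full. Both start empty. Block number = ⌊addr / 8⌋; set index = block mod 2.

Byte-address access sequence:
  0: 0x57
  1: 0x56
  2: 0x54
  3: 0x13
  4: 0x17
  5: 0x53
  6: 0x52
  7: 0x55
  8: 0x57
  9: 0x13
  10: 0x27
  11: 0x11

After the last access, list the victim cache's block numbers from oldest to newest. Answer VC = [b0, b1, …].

#0 0x57→b10/s0 MISS; vc=[]
#1 0x56→b10/s0 L1-HIT; vc=[]
#2 0x54→b10/s0 L1-HIT; vc=[]
#3 0x13→b2/s0 MISS; vc=[10]
#4 0x17→b2/s0 L1-HIT; vc=[10]
#5 0x53→b10/s0 VC-HIT; vc=[2]
#6 0x52→b10/s0 L1-HIT; vc=[2]
#7 0x55→b10/s0 L1-HIT; vc=[2]
#8 0x57→b10/s0 L1-HIT; vc=[2]
#9 0x13→b2/s0 VC-HIT; vc=[10]
#10 0x27→b4/s0 MISS; vc=[10,2]
#11 0x11→b2/s0 VC-HIT; vc=[10,4]

VC = [10, 4]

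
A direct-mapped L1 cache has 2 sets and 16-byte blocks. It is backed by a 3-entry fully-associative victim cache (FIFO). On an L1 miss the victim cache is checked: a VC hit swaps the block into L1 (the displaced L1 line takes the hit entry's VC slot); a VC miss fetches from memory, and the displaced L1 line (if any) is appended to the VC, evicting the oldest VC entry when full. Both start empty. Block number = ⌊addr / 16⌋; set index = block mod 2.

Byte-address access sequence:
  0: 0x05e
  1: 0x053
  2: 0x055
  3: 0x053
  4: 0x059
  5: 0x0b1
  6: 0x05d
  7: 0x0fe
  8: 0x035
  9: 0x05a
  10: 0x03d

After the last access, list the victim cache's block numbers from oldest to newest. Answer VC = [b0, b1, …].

VC = [11, 5, 15]

  [0] addr=0x5e blk=5 s=1: MISS | VC []
  [1] addr=0x53 blk=5 s=1: L1-HIT | VC []
  [2] addr=0x55 blk=5 s=1: L1-HIT | VC []
  [3] addr=0x53 blk=5 s=1: L1-HIT | VC []
  [4] addr=0x59 blk=5 s=1: L1-HIT | VC []
  [5] addr=0xb1 blk=11 s=1: MISS | VC [5]
  [6] addr=0x5d blk=5 s=1: VC-HIT | VC [11]
  [7] addr=0xfe blk=15 s=1: MISS | VC [11, 5]
  [8] addr=0x35 blk=3 s=1: MISS | VC [11, 5, 15]
  [9] addr=0x5a blk=5 s=1: VC-HIT | VC [11, 3, 15]
  [10] addr=0x3d blk=3 s=1: VC-HIT | VC [11, 5, 15]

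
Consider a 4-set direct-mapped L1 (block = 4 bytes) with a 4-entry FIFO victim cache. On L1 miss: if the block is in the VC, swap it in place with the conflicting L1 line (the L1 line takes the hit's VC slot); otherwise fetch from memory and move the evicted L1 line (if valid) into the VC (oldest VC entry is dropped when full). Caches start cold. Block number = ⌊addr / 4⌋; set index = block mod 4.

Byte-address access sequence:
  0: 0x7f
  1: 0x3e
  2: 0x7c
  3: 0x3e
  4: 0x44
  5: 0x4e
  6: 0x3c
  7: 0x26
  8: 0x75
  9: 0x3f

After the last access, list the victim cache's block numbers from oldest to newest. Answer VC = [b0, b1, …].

VC = [31, 19, 17, 9]

  [0] addr=0x7f blk=31 s=3: MISS | VC []
  [1] addr=0x3e blk=15 s=3: MISS | VC [31]
  [2] addr=0x7c blk=31 s=3: VC-HIT | VC [15]
  [3] addr=0x3e blk=15 s=3: VC-HIT | VC [31]
  [4] addr=0x44 blk=17 s=1: MISS | VC [31]
  [5] addr=0x4e blk=19 s=3: MISS | VC [31, 15]
  [6] addr=0x3c blk=15 s=3: VC-HIT | VC [31, 19]
  [7] addr=0x26 blk=9 s=1: MISS | VC [31, 19, 17]
  [8] addr=0x75 blk=29 s=1: MISS | VC [31, 19, 17, 9]
  [9] addr=0x3f blk=15 s=3: L1-HIT | VC [31, 19, 17, 9]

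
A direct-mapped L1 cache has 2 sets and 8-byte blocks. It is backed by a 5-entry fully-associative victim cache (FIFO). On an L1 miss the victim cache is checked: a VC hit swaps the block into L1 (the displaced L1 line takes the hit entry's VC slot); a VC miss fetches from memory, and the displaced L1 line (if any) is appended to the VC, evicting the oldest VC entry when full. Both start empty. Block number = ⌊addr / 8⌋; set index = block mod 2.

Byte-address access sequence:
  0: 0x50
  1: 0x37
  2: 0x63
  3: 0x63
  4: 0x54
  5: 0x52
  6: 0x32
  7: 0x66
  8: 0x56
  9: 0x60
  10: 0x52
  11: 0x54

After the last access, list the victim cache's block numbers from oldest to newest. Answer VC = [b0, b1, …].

VC = [6, 12]

#0 0x50→b10/s0 MISS; vc=[]
#1 0x37→b6/s0 MISS; vc=[10]
#2 0x63→b12/s0 MISS; vc=[10,6]
#3 0x63→b12/s0 L1-HIT; vc=[10,6]
#4 0x54→b10/s0 VC-HIT; vc=[12,6]
#5 0x52→b10/s0 L1-HIT; vc=[12,6]
#6 0x32→b6/s0 VC-HIT; vc=[12,10]
#7 0x66→b12/s0 VC-HIT; vc=[6,10]
#8 0x56→b10/s0 VC-HIT; vc=[6,12]
#9 0x60→b12/s0 VC-HIT; vc=[6,10]
#10 0x52→b10/s0 VC-HIT; vc=[6,12]
#11 0x54→b10/s0 L1-HIT; vc=[6,12]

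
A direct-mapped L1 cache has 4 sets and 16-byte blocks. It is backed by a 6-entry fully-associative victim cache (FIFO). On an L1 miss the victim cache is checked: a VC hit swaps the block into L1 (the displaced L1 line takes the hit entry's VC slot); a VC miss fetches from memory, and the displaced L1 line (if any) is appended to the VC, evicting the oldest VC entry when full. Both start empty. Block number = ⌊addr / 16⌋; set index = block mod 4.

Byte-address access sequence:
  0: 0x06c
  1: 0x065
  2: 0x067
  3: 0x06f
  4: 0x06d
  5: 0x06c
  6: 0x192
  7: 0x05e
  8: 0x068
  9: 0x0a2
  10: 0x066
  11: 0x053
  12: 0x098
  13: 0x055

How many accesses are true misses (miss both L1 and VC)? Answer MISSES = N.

  [0] addr=0x6c blk=6 s=2: MISS | VC []
  [1] addr=0x65 blk=6 s=2: L1-HIT | VC []
  [2] addr=0x67 blk=6 s=2: L1-HIT | VC []
  [3] addr=0x6f blk=6 s=2: L1-HIT | VC []
  [4] addr=0x6d blk=6 s=2: L1-HIT | VC []
  [5] addr=0x6c blk=6 s=2: L1-HIT | VC []
  [6] addr=0x192 blk=25 s=1: MISS | VC []
  [7] addr=0x5e blk=5 s=1: MISS | VC [25]
  [8] addr=0x68 blk=6 s=2: L1-HIT | VC [25]
  [9] addr=0xa2 blk=10 s=2: MISS | VC [25, 6]
  [10] addr=0x66 blk=6 s=2: VC-HIT | VC [25, 10]
  [11] addr=0x53 blk=5 s=1: L1-HIT | VC [25, 10]
  [12] addr=0x98 blk=9 s=1: MISS | VC [25, 10, 5]
  [13] addr=0x55 blk=5 s=1: VC-HIT | VC [25, 10, 9]

MISSES = 5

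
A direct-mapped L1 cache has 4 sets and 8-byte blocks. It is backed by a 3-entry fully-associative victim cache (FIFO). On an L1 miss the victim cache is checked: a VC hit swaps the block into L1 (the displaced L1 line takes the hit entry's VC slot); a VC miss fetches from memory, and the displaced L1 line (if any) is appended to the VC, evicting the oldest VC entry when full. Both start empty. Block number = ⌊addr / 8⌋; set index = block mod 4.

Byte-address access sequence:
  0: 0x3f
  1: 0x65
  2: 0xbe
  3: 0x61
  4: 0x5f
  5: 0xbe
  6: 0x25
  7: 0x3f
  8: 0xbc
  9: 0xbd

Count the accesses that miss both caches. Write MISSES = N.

MISSES = 5

#0 0x3f→b7/s3 MISS; vc=[]
#1 0x65→b12/s0 MISS; vc=[]
#2 0xbe→b23/s3 MISS; vc=[7]
#3 0x61→b12/s0 L1-HIT; vc=[7]
#4 0x5f→b11/s3 MISS; vc=[7,23]
#5 0xbe→b23/s3 VC-HIT; vc=[7,11]
#6 0x25→b4/s0 MISS; vc=[7,11,12]
#7 0x3f→b7/s3 VC-HIT; vc=[23,11,12]
#8 0xbc→b23/s3 VC-HIT; vc=[7,11,12]
#9 0xbd→b23/s3 L1-HIT; vc=[7,11,12]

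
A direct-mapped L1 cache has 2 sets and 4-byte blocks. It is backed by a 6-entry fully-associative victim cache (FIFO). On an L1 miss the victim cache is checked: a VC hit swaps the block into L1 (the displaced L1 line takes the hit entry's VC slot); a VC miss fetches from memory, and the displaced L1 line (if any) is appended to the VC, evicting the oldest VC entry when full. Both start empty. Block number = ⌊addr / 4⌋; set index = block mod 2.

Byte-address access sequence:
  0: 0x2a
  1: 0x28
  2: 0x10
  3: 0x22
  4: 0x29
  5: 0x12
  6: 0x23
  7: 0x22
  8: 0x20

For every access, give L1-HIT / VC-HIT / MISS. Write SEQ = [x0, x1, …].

#0 0x2a→b10/s0 MISS; vc=[]
#1 0x28→b10/s0 L1-HIT; vc=[]
#2 0x10→b4/s0 MISS; vc=[10]
#3 0x22→b8/s0 MISS; vc=[10,4]
#4 0x29→b10/s0 VC-HIT; vc=[8,4]
#5 0x12→b4/s0 VC-HIT; vc=[8,10]
#6 0x23→b8/s0 VC-HIT; vc=[4,10]
#7 0x22→b8/s0 L1-HIT; vc=[4,10]
#8 0x20→b8/s0 L1-HIT; vc=[4,10]

SEQ = [MISS, L1-HIT, MISS, MISS, VC-HIT, VC-HIT, VC-HIT, L1-HIT, L1-HIT]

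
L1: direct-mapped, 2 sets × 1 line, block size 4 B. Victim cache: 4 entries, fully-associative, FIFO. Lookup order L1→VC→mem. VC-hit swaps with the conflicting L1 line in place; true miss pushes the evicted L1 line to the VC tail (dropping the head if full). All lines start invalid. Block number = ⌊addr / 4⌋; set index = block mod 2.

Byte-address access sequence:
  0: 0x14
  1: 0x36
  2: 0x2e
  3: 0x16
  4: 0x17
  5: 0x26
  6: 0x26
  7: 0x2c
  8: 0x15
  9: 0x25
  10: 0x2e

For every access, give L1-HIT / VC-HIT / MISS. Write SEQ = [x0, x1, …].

SEQ = [MISS, MISS, MISS, VC-HIT, L1-HIT, MISS, L1-HIT, VC-HIT, VC-HIT, VC-HIT, VC-HIT]

#0 0x14→b5/s1 MISS; vc=[]
#1 0x36→b13/s1 MISS; vc=[5]
#2 0x2e→b11/s1 MISS; vc=[5,13]
#3 0x16→b5/s1 VC-HIT; vc=[11,13]
#4 0x17→b5/s1 L1-HIT; vc=[11,13]
#5 0x26→b9/s1 MISS; vc=[11,13,5]
#6 0x26→b9/s1 L1-HIT; vc=[11,13,5]
#7 0x2c→b11/s1 VC-HIT; vc=[9,13,5]
#8 0x15→b5/s1 VC-HIT; vc=[9,13,11]
#9 0x25→b9/s1 VC-HIT; vc=[5,13,11]
#10 0x2e→b11/s1 VC-HIT; vc=[5,13,9]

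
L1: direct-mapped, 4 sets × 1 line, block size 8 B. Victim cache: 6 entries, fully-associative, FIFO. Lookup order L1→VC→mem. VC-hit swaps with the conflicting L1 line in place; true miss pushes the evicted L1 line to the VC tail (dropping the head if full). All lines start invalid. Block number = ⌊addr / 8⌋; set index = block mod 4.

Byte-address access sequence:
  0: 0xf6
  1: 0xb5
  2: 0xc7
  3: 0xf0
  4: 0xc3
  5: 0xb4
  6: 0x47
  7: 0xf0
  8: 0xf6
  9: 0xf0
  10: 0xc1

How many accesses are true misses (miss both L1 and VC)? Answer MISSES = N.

MISSES = 4

  [0] addr=0xf6 blk=30 s=2: MISS | VC []
  [1] addr=0xb5 blk=22 s=2: MISS | VC [30]
  [2] addr=0xc7 blk=24 s=0: MISS | VC [30]
  [3] addr=0xf0 blk=30 s=2: VC-HIT | VC [22]
  [4] addr=0xc3 blk=24 s=0: L1-HIT | VC [22]
  [5] addr=0xb4 blk=22 s=2: VC-HIT | VC [30]
  [6] addr=0x47 blk=8 s=0: MISS | VC [30, 24]
  [7] addr=0xf0 blk=30 s=2: VC-HIT | VC [22, 24]
  [8] addr=0xf6 blk=30 s=2: L1-HIT | VC [22, 24]
  [9] addr=0xf0 blk=30 s=2: L1-HIT | VC [22, 24]
  [10] addr=0xc1 blk=24 s=0: VC-HIT | VC [22, 8]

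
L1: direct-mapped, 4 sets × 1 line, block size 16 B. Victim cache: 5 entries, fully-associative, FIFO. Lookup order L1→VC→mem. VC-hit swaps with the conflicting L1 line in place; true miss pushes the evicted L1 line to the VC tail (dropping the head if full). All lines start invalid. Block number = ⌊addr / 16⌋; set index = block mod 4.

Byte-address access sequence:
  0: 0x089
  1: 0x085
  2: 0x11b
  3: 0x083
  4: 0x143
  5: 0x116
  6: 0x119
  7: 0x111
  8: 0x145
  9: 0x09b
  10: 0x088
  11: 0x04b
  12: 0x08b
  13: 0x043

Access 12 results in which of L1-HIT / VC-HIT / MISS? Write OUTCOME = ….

0: 0x89 (blk 8, set 0) → MISS  vc=[]
1: 0x85 (blk 8, set 0) → L1-HIT  vc=[]
2: 0x11b (blk 17, set 1) → MISS  vc=[]
3: 0x83 (blk 8, set 0) → L1-HIT  vc=[]
4: 0x143 (blk 20, set 0) → MISS  vc=[8]
5: 0x116 (blk 17, set 1) → L1-HIT  vc=[8]
6: 0x119 (blk 17, set 1) → L1-HIT  vc=[8]
7: 0x111 (blk 17, set 1) → L1-HIT  vc=[8]
8: 0x145 (blk 20, set 0) → L1-HIT  vc=[8]
9: 0x9b (blk 9, set 1) → MISS  vc=[8, 17]
10: 0x88 (blk 8, set 0) → VC-HIT  vc=[20, 17]
11: 0x4b (blk 4, set 0) → MISS  vc=[20, 17, 8]
12: 0x8b (blk 8, set 0) → VC-HIT  vc=[20, 17, 4]
13: 0x43 (blk 4, set 0) → VC-HIT  vc=[20, 17, 8]

OUTCOME = VC-HIT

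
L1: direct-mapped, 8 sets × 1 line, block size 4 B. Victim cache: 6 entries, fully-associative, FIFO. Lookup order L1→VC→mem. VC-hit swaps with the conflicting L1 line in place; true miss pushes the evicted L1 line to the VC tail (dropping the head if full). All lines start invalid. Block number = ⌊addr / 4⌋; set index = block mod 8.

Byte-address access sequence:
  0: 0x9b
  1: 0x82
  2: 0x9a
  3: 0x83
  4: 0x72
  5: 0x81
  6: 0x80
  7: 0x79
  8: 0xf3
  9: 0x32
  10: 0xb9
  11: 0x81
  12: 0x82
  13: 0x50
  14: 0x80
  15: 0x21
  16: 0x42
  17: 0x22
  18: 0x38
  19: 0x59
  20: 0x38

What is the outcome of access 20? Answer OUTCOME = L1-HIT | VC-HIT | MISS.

OUTCOME = VC-HIT

  [0] addr=0x9b blk=38 s=6: MISS | VC []
  [1] addr=0x82 blk=32 s=0: MISS | VC []
  [2] addr=0x9a blk=38 s=6: L1-HIT | VC []
  [3] addr=0x83 blk=32 s=0: L1-HIT | VC []
  [4] addr=0x72 blk=28 s=4: MISS | VC []
  [5] addr=0x81 blk=32 s=0: L1-HIT | VC []
  [6] addr=0x80 blk=32 s=0: L1-HIT | VC []
  [7] addr=0x79 blk=30 s=6: MISS | VC [38]
  [8] addr=0xf3 blk=60 s=4: MISS | VC [38, 28]
  [9] addr=0x32 blk=12 s=4: MISS | VC [38, 28, 60]
  [10] addr=0xb9 blk=46 s=6: MISS | VC [38, 28, 60, 30]
  [11] addr=0x81 blk=32 s=0: L1-HIT | VC [38, 28, 60, 30]
  [12] addr=0x82 blk=32 s=0: L1-HIT | VC [38, 28, 60, 30]
  [13] addr=0x50 blk=20 s=4: MISS | VC [38, 28, 60, 30, 12]
  [14] addr=0x80 blk=32 s=0: L1-HIT | VC [38, 28, 60, 30, 12]
  [15] addr=0x21 blk=8 s=0: MISS | VC [38, 28, 60, 30, 12, 32]
  [16] addr=0x42 blk=16 s=0: MISS | VC [28, 60, 30, 12, 32, 8]
  [17] addr=0x22 blk=8 s=0: VC-HIT | VC [28, 60, 30, 12, 32, 16]
  [18] addr=0x38 blk=14 s=6: MISS | VC [60, 30, 12, 32, 16, 46]
  [19] addr=0x59 blk=22 s=6: MISS | VC [30, 12, 32, 16, 46, 14]
  [20] addr=0x38 blk=14 s=6: VC-HIT | VC [30, 12, 32, 16, 46, 22]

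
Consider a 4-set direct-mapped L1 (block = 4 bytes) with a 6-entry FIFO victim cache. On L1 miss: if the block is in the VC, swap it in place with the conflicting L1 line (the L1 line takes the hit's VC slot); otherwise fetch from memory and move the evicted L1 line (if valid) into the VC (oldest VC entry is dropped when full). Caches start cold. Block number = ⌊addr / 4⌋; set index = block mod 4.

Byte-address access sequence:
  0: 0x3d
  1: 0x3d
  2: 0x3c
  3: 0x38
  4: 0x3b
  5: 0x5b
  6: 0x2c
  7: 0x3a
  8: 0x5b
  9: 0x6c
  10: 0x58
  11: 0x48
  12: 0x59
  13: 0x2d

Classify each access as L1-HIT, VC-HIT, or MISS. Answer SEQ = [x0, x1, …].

SEQ = [MISS, L1-HIT, L1-HIT, MISS, L1-HIT, MISS, MISS, VC-HIT, VC-HIT, MISS, L1-HIT, MISS, VC-HIT, VC-HIT]

0: 0x3d (blk 15, set 3) → MISS  vc=[]
1: 0x3d (blk 15, set 3) → L1-HIT  vc=[]
2: 0x3c (blk 15, set 3) → L1-HIT  vc=[]
3: 0x38 (blk 14, set 2) → MISS  vc=[]
4: 0x3b (blk 14, set 2) → L1-HIT  vc=[]
5: 0x5b (blk 22, set 2) → MISS  vc=[14]
6: 0x2c (blk 11, set 3) → MISS  vc=[14, 15]
7: 0x3a (blk 14, set 2) → VC-HIT  vc=[22, 15]
8: 0x5b (blk 22, set 2) → VC-HIT  vc=[14, 15]
9: 0x6c (blk 27, set 3) → MISS  vc=[14, 15, 11]
10: 0x58 (blk 22, set 2) → L1-HIT  vc=[14, 15, 11]
11: 0x48 (blk 18, set 2) → MISS  vc=[14, 15, 11, 22]
12: 0x59 (blk 22, set 2) → VC-HIT  vc=[14, 15, 11, 18]
13: 0x2d (blk 11, set 3) → VC-HIT  vc=[14, 15, 27, 18]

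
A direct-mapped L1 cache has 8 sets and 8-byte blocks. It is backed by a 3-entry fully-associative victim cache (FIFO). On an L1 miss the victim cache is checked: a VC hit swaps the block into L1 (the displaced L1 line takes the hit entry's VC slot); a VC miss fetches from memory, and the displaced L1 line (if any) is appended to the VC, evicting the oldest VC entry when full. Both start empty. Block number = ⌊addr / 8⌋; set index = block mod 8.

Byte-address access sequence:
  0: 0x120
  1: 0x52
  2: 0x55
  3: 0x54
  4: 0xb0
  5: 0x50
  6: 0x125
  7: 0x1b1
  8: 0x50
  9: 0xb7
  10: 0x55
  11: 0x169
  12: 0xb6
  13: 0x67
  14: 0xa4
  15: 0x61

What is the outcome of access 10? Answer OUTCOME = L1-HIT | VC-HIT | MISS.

0: 0x120 (blk 36, set 4) → MISS  vc=[]
1: 0x52 (blk 10, set 2) → MISS  vc=[]
2: 0x55 (blk 10, set 2) → L1-HIT  vc=[]
3: 0x54 (blk 10, set 2) → L1-HIT  vc=[]
4: 0xb0 (blk 22, set 6) → MISS  vc=[]
5: 0x50 (blk 10, set 2) → L1-HIT  vc=[]
6: 0x125 (blk 36, set 4) → L1-HIT  vc=[]
7: 0x1b1 (blk 54, set 6) → MISS  vc=[22]
8: 0x50 (blk 10, set 2) → L1-HIT  vc=[22]
9: 0xb7 (blk 22, set 6) → VC-HIT  vc=[54]
10: 0x55 (blk 10, set 2) → L1-HIT  vc=[54]
11: 0x169 (blk 45, set 5) → MISS  vc=[54]
12: 0xb6 (blk 22, set 6) → L1-HIT  vc=[54]
13: 0x67 (blk 12, set 4) → MISS  vc=[54, 36]
14: 0xa4 (blk 20, set 4) → MISS  vc=[54, 36, 12]
15: 0x61 (blk 12, set 4) → VC-HIT  vc=[54, 36, 20]

OUTCOME = L1-HIT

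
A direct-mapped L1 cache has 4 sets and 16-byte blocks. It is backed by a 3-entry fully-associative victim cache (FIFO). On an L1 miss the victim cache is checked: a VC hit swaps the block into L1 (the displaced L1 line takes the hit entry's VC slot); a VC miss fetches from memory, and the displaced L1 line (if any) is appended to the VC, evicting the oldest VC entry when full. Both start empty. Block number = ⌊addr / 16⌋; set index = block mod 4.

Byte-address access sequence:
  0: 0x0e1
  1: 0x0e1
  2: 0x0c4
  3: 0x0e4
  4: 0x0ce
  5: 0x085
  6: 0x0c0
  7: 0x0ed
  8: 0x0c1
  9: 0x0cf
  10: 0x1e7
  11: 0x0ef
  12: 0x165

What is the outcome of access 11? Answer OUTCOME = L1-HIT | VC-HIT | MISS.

OUTCOME = VC-HIT

  [0] addr=0xe1 blk=14 s=2: MISS | VC []
  [1] addr=0xe1 blk=14 s=2: L1-HIT | VC []
  [2] addr=0xc4 blk=12 s=0: MISS | VC []
  [3] addr=0xe4 blk=14 s=2: L1-HIT | VC []
  [4] addr=0xce blk=12 s=0: L1-HIT | VC []
  [5] addr=0x85 blk=8 s=0: MISS | VC [12]
  [6] addr=0xc0 blk=12 s=0: VC-HIT | VC [8]
  [7] addr=0xed blk=14 s=2: L1-HIT | VC [8]
  [8] addr=0xc1 blk=12 s=0: L1-HIT | VC [8]
  [9] addr=0xcf blk=12 s=0: L1-HIT | VC [8]
  [10] addr=0x1e7 blk=30 s=2: MISS | VC [8, 14]
  [11] addr=0xef blk=14 s=2: VC-HIT | VC [8, 30]
  [12] addr=0x165 blk=22 s=2: MISS | VC [8, 30, 14]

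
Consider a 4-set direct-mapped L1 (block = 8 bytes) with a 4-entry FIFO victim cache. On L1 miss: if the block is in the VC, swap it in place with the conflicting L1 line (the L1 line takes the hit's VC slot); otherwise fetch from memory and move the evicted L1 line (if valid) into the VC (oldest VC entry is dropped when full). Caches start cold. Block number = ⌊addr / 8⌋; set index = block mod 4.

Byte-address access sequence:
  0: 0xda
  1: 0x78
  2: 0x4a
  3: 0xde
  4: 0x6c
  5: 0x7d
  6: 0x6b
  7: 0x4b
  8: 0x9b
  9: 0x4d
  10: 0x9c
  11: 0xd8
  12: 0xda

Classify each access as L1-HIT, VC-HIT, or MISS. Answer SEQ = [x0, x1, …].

#0 0xda→b27/s3 MISS; vc=[]
#1 0x78→b15/s3 MISS; vc=[27]
#2 0x4a→b9/s1 MISS; vc=[27]
#3 0xde→b27/s3 VC-HIT; vc=[15]
#4 0x6c→b13/s1 MISS; vc=[15,9]
#5 0x7d→b15/s3 VC-HIT; vc=[27,9]
#6 0x6b→b13/s1 L1-HIT; vc=[27,9]
#7 0x4b→b9/s1 VC-HIT; vc=[27,13]
#8 0x9b→b19/s3 MISS; vc=[27,13,15]
#9 0x4d→b9/s1 L1-HIT; vc=[27,13,15]
#10 0x9c→b19/s3 L1-HIT; vc=[27,13,15]
#11 0xd8→b27/s3 VC-HIT; vc=[19,13,15]
#12 0xda→b27/s3 L1-HIT; vc=[19,13,15]

SEQ = [MISS, MISS, MISS, VC-HIT, MISS, VC-HIT, L1-HIT, VC-HIT, MISS, L1-HIT, L1-HIT, VC-HIT, L1-HIT]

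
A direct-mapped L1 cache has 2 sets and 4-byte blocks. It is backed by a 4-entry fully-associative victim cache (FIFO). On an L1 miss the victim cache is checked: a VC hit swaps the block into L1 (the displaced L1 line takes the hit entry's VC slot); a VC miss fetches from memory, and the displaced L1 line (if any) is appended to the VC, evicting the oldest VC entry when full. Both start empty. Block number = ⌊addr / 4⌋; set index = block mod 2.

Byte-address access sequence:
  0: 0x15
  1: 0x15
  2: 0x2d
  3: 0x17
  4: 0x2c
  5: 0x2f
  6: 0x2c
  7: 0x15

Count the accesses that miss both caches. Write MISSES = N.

#0 0x15→b5/s1 MISS; vc=[]
#1 0x15→b5/s1 L1-HIT; vc=[]
#2 0x2d→b11/s1 MISS; vc=[5]
#3 0x17→b5/s1 VC-HIT; vc=[11]
#4 0x2c→b11/s1 VC-HIT; vc=[5]
#5 0x2f→b11/s1 L1-HIT; vc=[5]
#6 0x2c→b11/s1 L1-HIT; vc=[5]
#7 0x15→b5/s1 VC-HIT; vc=[11]

MISSES = 2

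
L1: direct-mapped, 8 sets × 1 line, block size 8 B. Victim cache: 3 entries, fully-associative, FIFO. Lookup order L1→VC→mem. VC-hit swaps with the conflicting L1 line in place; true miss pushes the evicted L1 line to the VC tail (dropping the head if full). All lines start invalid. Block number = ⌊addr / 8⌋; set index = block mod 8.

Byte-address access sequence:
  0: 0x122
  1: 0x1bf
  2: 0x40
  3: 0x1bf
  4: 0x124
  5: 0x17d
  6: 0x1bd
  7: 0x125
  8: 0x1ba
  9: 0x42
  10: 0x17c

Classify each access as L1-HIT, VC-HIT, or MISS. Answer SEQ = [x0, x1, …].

SEQ = [MISS, MISS, MISS, L1-HIT, L1-HIT, MISS, VC-HIT, L1-HIT, L1-HIT, L1-HIT, VC-HIT]

  [0] addr=0x122 blk=36 s=4: MISS | VC []
  [1] addr=0x1bf blk=55 s=7: MISS | VC []
  [2] addr=0x40 blk=8 s=0: MISS | VC []
  [3] addr=0x1bf blk=55 s=7: L1-HIT | VC []
  [4] addr=0x124 blk=36 s=4: L1-HIT | VC []
  [5] addr=0x17d blk=47 s=7: MISS | VC [55]
  [6] addr=0x1bd blk=55 s=7: VC-HIT | VC [47]
  [7] addr=0x125 blk=36 s=4: L1-HIT | VC [47]
  [8] addr=0x1ba blk=55 s=7: L1-HIT | VC [47]
  [9] addr=0x42 blk=8 s=0: L1-HIT | VC [47]
  [10] addr=0x17c blk=47 s=7: VC-HIT | VC [55]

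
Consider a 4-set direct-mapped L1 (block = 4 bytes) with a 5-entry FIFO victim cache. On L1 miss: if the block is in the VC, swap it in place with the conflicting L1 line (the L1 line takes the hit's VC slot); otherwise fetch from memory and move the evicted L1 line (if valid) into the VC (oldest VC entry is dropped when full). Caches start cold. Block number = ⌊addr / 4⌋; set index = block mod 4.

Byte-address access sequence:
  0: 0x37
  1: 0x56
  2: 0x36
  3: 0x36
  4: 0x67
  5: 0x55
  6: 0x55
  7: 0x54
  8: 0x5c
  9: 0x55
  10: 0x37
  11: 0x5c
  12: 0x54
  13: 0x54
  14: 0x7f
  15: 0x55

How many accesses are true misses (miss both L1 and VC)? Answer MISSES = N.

MISSES = 5

  [0] addr=0x37 blk=13 s=1: MISS | VC []
  [1] addr=0x56 blk=21 s=1: MISS | VC [13]
  [2] addr=0x36 blk=13 s=1: VC-HIT | VC [21]
  [3] addr=0x36 blk=13 s=1: L1-HIT | VC [21]
  [4] addr=0x67 blk=25 s=1: MISS | VC [21, 13]
  [5] addr=0x55 blk=21 s=1: VC-HIT | VC [25, 13]
  [6] addr=0x55 blk=21 s=1: L1-HIT | VC [25, 13]
  [7] addr=0x54 blk=21 s=1: L1-HIT | VC [25, 13]
  [8] addr=0x5c blk=23 s=3: MISS | VC [25, 13]
  [9] addr=0x55 blk=21 s=1: L1-HIT | VC [25, 13]
  [10] addr=0x37 blk=13 s=1: VC-HIT | VC [25, 21]
  [11] addr=0x5c blk=23 s=3: L1-HIT | VC [25, 21]
  [12] addr=0x54 blk=21 s=1: VC-HIT | VC [25, 13]
  [13] addr=0x54 blk=21 s=1: L1-HIT | VC [25, 13]
  [14] addr=0x7f blk=31 s=3: MISS | VC [25, 13, 23]
  [15] addr=0x55 blk=21 s=1: L1-HIT | VC [25, 13, 23]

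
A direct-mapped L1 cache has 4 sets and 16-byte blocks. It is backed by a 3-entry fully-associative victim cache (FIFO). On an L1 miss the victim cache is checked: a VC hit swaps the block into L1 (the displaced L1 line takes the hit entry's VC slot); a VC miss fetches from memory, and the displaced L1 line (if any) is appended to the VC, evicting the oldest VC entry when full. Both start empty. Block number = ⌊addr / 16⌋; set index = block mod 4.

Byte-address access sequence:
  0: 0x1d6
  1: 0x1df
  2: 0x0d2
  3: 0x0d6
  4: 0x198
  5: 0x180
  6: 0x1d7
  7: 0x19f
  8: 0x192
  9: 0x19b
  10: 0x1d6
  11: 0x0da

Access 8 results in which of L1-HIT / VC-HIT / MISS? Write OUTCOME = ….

#0 0x1d6→b29/s1 MISS; vc=[]
#1 0x1df→b29/s1 L1-HIT; vc=[]
#2 0xd2→b13/s1 MISS; vc=[29]
#3 0xd6→b13/s1 L1-HIT; vc=[29]
#4 0x198→b25/s1 MISS; vc=[29,13]
#5 0x180→b24/s0 MISS; vc=[29,13]
#6 0x1d7→b29/s1 VC-HIT; vc=[25,13]
#7 0x19f→b25/s1 VC-HIT; vc=[29,13]
#8 0x192→b25/s1 L1-HIT; vc=[29,13]
#9 0x19b→b25/s1 L1-HIT; vc=[29,13]
#10 0x1d6→b29/s1 VC-HIT; vc=[25,13]
#11 0xda→b13/s1 VC-HIT; vc=[25,29]

OUTCOME = L1-HIT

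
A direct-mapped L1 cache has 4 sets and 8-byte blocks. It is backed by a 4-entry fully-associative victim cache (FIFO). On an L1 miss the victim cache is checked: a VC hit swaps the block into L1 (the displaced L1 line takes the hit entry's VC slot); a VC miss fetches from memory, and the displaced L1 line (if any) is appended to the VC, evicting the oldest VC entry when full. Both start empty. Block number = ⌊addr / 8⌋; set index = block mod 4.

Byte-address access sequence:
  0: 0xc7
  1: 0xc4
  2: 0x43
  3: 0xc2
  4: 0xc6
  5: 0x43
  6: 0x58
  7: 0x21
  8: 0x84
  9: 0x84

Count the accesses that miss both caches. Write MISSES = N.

MISSES = 5

  [0] addr=0xc7 blk=24 s=0: MISS | VC []
  [1] addr=0xc4 blk=24 s=0: L1-HIT | VC []
  [2] addr=0x43 blk=8 s=0: MISS | VC [24]
  [3] addr=0xc2 blk=24 s=0: VC-HIT | VC [8]
  [4] addr=0xc6 blk=24 s=0: L1-HIT | VC [8]
  [5] addr=0x43 blk=8 s=0: VC-HIT | VC [24]
  [6] addr=0x58 blk=11 s=3: MISS | VC [24]
  [7] addr=0x21 blk=4 s=0: MISS | VC [24, 8]
  [8] addr=0x84 blk=16 s=0: MISS | VC [24, 8, 4]
  [9] addr=0x84 blk=16 s=0: L1-HIT | VC [24, 8, 4]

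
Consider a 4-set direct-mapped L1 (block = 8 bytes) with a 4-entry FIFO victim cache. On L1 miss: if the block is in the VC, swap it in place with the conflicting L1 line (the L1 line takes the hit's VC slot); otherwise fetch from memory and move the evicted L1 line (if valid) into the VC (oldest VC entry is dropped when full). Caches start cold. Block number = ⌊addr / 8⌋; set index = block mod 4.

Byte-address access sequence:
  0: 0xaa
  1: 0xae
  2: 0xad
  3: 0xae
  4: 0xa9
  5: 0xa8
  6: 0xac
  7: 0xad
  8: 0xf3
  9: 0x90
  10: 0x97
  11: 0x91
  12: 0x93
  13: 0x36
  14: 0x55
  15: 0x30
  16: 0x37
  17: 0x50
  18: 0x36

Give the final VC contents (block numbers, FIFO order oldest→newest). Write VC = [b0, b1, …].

0: 0xaa (blk 21, set 1) → MISS  vc=[]
1: 0xae (blk 21, set 1) → L1-HIT  vc=[]
2: 0xad (blk 21, set 1) → L1-HIT  vc=[]
3: 0xae (blk 21, set 1) → L1-HIT  vc=[]
4: 0xa9 (blk 21, set 1) → L1-HIT  vc=[]
5: 0xa8 (blk 21, set 1) → L1-HIT  vc=[]
6: 0xac (blk 21, set 1) → L1-HIT  vc=[]
7: 0xad (blk 21, set 1) → L1-HIT  vc=[]
8: 0xf3 (blk 30, set 2) → MISS  vc=[]
9: 0x90 (blk 18, set 2) → MISS  vc=[30]
10: 0x97 (blk 18, set 2) → L1-HIT  vc=[30]
11: 0x91 (blk 18, set 2) → L1-HIT  vc=[30]
12: 0x93 (blk 18, set 2) → L1-HIT  vc=[30]
13: 0x36 (blk 6, set 2) → MISS  vc=[30, 18]
14: 0x55 (blk 10, set 2) → MISS  vc=[30, 18, 6]
15: 0x30 (blk 6, set 2) → VC-HIT  vc=[30, 18, 10]
16: 0x37 (blk 6, set 2) → L1-HIT  vc=[30, 18, 10]
17: 0x50 (blk 10, set 2) → VC-HIT  vc=[30, 18, 6]
18: 0x36 (blk 6, set 2) → VC-HIT  vc=[30, 18, 10]

VC = [30, 18, 10]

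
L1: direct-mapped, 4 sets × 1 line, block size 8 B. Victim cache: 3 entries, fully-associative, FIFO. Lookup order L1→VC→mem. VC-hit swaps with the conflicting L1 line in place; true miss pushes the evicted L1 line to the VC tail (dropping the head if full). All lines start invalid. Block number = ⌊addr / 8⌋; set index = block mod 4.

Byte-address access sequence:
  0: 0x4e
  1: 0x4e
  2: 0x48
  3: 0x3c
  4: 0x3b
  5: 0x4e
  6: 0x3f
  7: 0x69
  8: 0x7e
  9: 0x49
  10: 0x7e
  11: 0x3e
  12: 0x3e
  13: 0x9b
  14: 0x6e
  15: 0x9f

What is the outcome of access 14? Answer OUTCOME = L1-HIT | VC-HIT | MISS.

OUTCOME = VC-HIT

#0 0x4e→b9/s1 MISS; vc=[]
#1 0x4e→b9/s1 L1-HIT; vc=[]
#2 0x48→b9/s1 L1-HIT; vc=[]
#3 0x3c→b7/s3 MISS; vc=[]
#4 0x3b→b7/s3 L1-HIT; vc=[]
#5 0x4e→b9/s1 L1-HIT; vc=[]
#6 0x3f→b7/s3 L1-HIT; vc=[]
#7 0x69→b13/s1 MISS; vc=[9]
#8 0x7e→b15/s3 MISS; vc=[9,7]
#9 0x49→b9/s1 VC-HIT; vc=[13,7]
#10 0x7e→b15/s3 L1-HIT; vc=[13,7]
#11 0x3e→b7/s3 VC-HIT; vc=[13,15]
#12 0x3e→b7/s3 L1-HIT; vc=[13,15]
#13 0x9b→b19/s3 MISS; vc=[13,15,7]
#14 0x6e→b13/s1 VC-HIT; vc=[9,15,7]
#15 0x9f→b19/s3 L1-HIT; vc=[9,15,7]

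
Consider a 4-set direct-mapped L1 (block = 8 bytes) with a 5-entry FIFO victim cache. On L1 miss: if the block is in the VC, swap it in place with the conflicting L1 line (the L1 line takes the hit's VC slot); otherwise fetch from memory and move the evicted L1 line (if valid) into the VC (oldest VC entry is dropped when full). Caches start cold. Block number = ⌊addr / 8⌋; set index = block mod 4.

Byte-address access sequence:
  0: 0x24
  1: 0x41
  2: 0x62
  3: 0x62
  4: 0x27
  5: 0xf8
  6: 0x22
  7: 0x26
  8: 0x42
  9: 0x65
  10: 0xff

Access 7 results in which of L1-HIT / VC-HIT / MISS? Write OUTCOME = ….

OUTCOME = L1-HIT

0: 0x24 (blk 4, set 0) → MISS  vc=[]
1: 0x41 (blk 8, set 0) → MISS  vc=[4]
2: 0x62 (blk 12, set 0) → MISS  vc=[4, 8]
3: 0x62 (blk 12, set 0) → L1-HIT  vc=[4, 8]
4: 0x27 (blk 4, set 0) → VC-HIT  vc=[12, 8]
5: 0xf8 (blk 31, set 3) → MISS  vc=[12, 8]
6: 0x22 (blk 4, set 0) → L1-HIT  vc=[12, 8]
7: 0x26 (blk 4, set 0) → L1-HIT  vc=[12, 8]
8: 0x42 (blk 8, set 0) → VC-HIT  vc=[12, 4]
9: 0x65 (blk 12, set 0) → VC-HIT  vc=[8, 4]
10: 0xff (blk 31, set 3) → L1-HIT  vc=[8, 4]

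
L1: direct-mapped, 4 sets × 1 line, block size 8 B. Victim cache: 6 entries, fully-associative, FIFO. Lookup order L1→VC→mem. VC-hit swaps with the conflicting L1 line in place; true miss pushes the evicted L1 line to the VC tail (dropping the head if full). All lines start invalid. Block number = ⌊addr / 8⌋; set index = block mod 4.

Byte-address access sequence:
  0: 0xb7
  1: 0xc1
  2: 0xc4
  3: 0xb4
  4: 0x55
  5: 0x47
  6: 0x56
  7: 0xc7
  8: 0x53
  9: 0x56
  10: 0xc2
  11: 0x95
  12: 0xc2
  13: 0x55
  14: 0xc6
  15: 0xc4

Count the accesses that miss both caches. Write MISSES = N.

MISSES = 5

  [0] addr=0xb7 blk=22 s=2: MISS | VC []
  [1] addr=0xc1 blk=24 s=0: MISS | VC []
  [2] addr=0xc4 blk=24 s=0: L1-HIT | VC []
  [3] addr=0xb4 blk=22 s=2: L1-HIT | VC []
  [4] addr=0x55 blk=10 s=2: MISS | VC [22]
  [5] addr=0x47 blk=8 s=0: MISS | VC [22, 24]
  [6] addr=0x56 blk=10 s=2: L1-HIT | VC [22, 24]
  [7] addr=0xc7 blk=24 s=0: VC-HIT | VC [22, 8]
  [8] addr=0x53 blk=10 s=2: L1-HIT | VC [22, 8]
  [9] addr=0x56 blk=10 s=2: L1-HIT | VC [22, 8]
  [10] addr=0xc2 blk=24 s=0: L1-HIT | VC [22, 8]
  [11] addr=0x95 blk=18 s=2: MISS | VC [22, 8, 10]
  [12] addr=0xc2 blk=24 s=0: L1-HIT | VC [22, 8, 10]
  [13] addr=0x55 blk=10 s=2: VC-HIT | VC [22, 8, 18]
  [14] addr=0xc6 blk=24 s=0: L1-HIT | VC [22, 8, 18]
  [15] addr=0xc4 blk=24 s=0: L1-HIT | VC [22, 8, 18]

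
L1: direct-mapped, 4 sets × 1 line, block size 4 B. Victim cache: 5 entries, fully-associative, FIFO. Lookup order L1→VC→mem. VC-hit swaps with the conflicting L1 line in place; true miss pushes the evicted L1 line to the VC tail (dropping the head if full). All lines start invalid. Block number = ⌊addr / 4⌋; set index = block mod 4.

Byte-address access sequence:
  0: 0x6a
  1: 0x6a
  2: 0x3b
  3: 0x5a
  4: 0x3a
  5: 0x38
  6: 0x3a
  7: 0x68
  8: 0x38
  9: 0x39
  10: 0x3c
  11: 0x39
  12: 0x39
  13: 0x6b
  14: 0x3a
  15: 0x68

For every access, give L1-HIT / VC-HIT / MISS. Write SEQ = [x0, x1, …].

  [0] addr=0x6a blk=26 s=2: MISS | VC []
  [1] addr=0x6a blk=26 s=2: L1-HIT | VC []
  [2] addr=0x3b blk=14 s=2: MISS | VC [26]
  [3] addr=0x5a blk=22 s=2: MISS | VC [26, 14]
  [4] addr=0x3a blk=14 s=2: VC-HIT | VC [26, 22]
  [5] addr=0x38 blk=14 s=2: L1-HIT | VC [26, 22]
  [6] addr=0x3a blk=14 s=2: L1-HIT | VC [26, 22]
  [7] addr=0x68 blk=26 s=2: VC-HIT | VC [14, 22]
  [8] addr=0x38 blk=14 s=2: VC-HIT | VC [26, 22]
  [9] addr=0x39 blk=14 s=2: L1-HIT | VC [26, 22]
  [10] addr=0x3c blk=15 s=3: MISS | VC [26, 22]
  [11] addr=0x39 blk=14 s=2: L1-HIT | VC [26, 22]
  [12] addr=0x39 blk=14 s=2: L1-HIT | VC [26, 22]
  [13] addr=0x6b blk=26 s=2: VC-HIT | VC [14, 22]
  [14] addr=0x3a blk=14 s=2: VC-HIT | VC [26, 22]
  [15] addr=0x68 blk=26 s=2: VC-HIT | VC [14, 22]

SEQ = [MISS, L1-HIT, MISS, MISS, VC-HIT, L1-HIT, L1-HIT, VC-HIT, VC-HIT, L1-HIT, MISS, L1-HIT, L1-HIT, VC-HIT, VC-HIT, VC-HIT]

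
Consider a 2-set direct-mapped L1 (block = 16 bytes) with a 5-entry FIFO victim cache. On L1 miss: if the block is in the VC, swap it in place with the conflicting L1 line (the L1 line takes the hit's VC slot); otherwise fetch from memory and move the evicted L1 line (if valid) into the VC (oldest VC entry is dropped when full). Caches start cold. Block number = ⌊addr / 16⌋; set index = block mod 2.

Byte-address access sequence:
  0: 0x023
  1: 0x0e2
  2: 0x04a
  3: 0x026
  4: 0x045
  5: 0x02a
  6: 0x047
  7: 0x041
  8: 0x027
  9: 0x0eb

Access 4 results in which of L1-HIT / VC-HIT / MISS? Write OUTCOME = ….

#0 0x23→b2/s0 MISS; vc=[]
#1 0xe2→b14/s0 MISS; vc=[2]
#2 0x4a→b4/s0 MISS; vc=[2,14]
#3 0x26→b2/s0 VC-HIT; vc=[4,14]
#4 0x45→b4/s0 VC-HIT; vc=[2,14]
#5 0x2a→b2/s0 VC-HIT; vc=[4,14]
#6 0x47→b4/s0 VC-HIT; vc=[2,14]
#7 0x41→b4/s0 L1-HIT; vc=[2,14]
#8 0x27→b2/s0 VC-HIT; vc=[4,14]
#9 0xeb→b14/s0 VC-HIT; vc=[4,2]

OUTCOME = VC-HIT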